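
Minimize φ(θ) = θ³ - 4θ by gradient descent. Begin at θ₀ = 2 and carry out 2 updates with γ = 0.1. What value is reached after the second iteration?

1.168

φ′(θ) = 3θ² - 4
Step 1: φ′(2) = 8; θ₁ = 2 − 0.1·8 = 1.2
Step 2: φ′(1.2) = 0.32; θ₂ = 1.2 − 0.1·0.32 = 1.168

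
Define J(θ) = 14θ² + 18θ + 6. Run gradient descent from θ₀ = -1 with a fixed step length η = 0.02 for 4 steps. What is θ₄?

J′(θ) = 28θ + 18
Step 1: J′(-1) = -10; θ₁ = -1 − 0.02·(-10) = -0.8
Step 2: J′(-0.8) = -4.4; θ₂ = -0.8 − 0.02·(-4.4) = -0.712
Step 3: J′(-0.712) = -1.936; θ₃ = -0.712 − 0.02·(-1.936) = -0.67328
Step 4: J′(-0.67328) = -0.85184; θ₄ = -0.67328 − 0.02·(-0.85184) = -0.6562432

-0.6562432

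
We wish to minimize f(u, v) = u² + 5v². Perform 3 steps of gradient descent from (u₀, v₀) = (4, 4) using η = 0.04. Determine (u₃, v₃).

∇f = (2u, 10v)
Step 1: at (4, 4), ∇f = (8, 40) → (4, 4) − 0.04·(8, 40) = (3.68, 2.4)
Step 2: at (3.68, 2.4), ∇f = (7.36, 24) → (3.68, 2.4) − 0.04·(7.36, 24) = (3.3856, 1.44)
Step 3: at (3.3856, 1.44), ∇f = (6.7712, 14.4) → (3.3856, 1.44) − 0.04·(6.7712, 14.4) = (3.114752, 0.864)

(3.114752, 0.864)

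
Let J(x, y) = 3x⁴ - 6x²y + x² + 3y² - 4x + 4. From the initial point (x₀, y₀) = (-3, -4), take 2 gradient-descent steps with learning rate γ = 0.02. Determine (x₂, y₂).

∇J = (12x³ - 12xy + 2x - 4, -6x² + 6y)
Step 1: at (-3, -4), ∇J = (-478, -78) → (-3, -4) − 0.02·(-478, -78) = (6.56, -2.44)
Step 2: at (6.56, -2.44), ∇J = (3588.801792, -272.8416) → (6.56, -2.44) − 0.02·(3588.801792, -272.8416) = (-65.21603584, 3.016832)

(-65.21603584, 3.016832)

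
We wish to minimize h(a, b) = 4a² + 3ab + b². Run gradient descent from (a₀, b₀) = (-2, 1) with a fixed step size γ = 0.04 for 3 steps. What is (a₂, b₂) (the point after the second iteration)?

∇h = (8a + 3b, 3a + 2b)
Step 1: at (-2, 1), ∇h = (-13, -4) → (-2, 1) − 0.04·(-13, -4) = (-1.48, 1.16)
Step 2: at (-1.48, 1.16), ∇h = (-8.36, -2.12) → (-1.48, 1.16) − 0.04·(-8.36, -2.12) = (-1.1456, 1.2448)

(-1.1456, 1.2448)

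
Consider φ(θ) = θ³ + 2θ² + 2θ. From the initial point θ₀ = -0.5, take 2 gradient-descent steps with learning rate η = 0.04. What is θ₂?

-0.558908

φ′(θ) = 3θ² + 4θ + 2
Step 1: φ′(-0.5) = 0.75; θ₁ = -0.5 − 0.04·0.75 = -0.53
Step 2: φ′(-0.53) = 0.7227; θ₂ = -0.53 − 0.04·0.7227 = -0.558908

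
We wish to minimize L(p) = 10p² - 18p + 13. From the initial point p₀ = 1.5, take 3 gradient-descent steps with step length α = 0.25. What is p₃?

-37.5

L′(p) = 20p - 18
p₁ = 1.5 − 0.25·12 = -1.5
p₂ = -1.5 − 0.25·(-48) = 10.5
p₃ = 10.5 − 0.25·192 = -37.5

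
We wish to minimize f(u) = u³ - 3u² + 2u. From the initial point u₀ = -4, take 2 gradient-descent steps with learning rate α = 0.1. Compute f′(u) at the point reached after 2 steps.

f′(u) = 3u² - 6u + 2
u₁ = -4 − 0.1·74 = -11.4
u₂ = -11.4 − 0.1·460.28 = -57.428
f′(u) at (-57.428) = 10240.493552

10240.493552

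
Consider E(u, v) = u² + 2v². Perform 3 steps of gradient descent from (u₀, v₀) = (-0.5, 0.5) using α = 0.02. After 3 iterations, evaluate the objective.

∇E = (2u, 4v)
(u₁, v₁) = (-0.5, 0.5) − 0.02·(-1, 2) = (-0.48, 0.46)
(u₂, v₂) = (-0.48, 0.46) − 0.02·(-0.96, 1.84) = (-0.4608, 0.4232)
(u₃, v₃) = (-0.4608, 0.4232) − 0.02·(-0.9216, 1.6928) = (-0.442368, 0.389344)
E(-0.442368, 0.389344) = 0.498866948096

0.498866948096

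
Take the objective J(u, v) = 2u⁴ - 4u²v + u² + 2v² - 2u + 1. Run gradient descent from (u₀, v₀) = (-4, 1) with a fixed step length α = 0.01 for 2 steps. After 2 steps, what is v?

∇J = (8u³ - 8uv + 2u - 2, -4u² + 4v)
Step 1: at (-4, 1), ∇J = (-490, -60) → (-4, 1) − 0.01·(-490, -60) = (0.9, 1.6)
Step 2: at (0.9, 1.6), ∇J = (-5.888, 3.16) → (0.9, 1.6) − 0.01·(-5.888, 3.16) = (0.95888, 1.5684)
v = 1.5684

1.5684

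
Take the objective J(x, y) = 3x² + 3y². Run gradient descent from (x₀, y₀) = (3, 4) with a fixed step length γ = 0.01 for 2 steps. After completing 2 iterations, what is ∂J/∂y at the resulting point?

21.2064

∇J = (6x, 6y)
(x₁, y₁) = (3, 4) − 0.01·(18, 24) = (2.82, 3.76)
(x₂, y₂) = (2.82, 3.76) − 0.01·(16.92, 22.56) = (2.6508, 3.5344)
∂J/∂y at (2.6508, 3.5344) = 21.2064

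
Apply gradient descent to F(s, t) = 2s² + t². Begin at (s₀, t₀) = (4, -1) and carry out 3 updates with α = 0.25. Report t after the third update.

-0.125

∇F = (4s, 2t)
Step 1: at (4, -1), ∇F = (16, -2) → (4, -1) − 0.25·(16, -2) = (0, -0.5)
Step 2: at (0, -0.5), ∇F = (0, -1) → (0, -0.5) − 0.25·(0, -1) = (0, -0.25)
Step 3: at (0, -0.25), ∇F = (0, -0.5) → (0, -0.25) − 0.25·(0, -0.5) = (0, -0.125)
t = -0.125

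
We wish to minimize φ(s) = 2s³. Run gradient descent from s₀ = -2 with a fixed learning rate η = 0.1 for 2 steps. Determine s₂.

φ′(s) = 6s²
Step 1: φ′(-2) = 24; s₁ = -2 − 0.1·24 = -4.4
Step 2: φ′(-4.4) = 116.16; s₂ = -4.4 − 0.1·116.16 = -16.016

-16.016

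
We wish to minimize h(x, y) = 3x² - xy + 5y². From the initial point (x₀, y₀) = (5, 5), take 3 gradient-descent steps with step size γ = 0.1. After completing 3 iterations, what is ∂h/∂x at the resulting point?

∇h = (6x - y, -x + 10y)
Step 1: at (5, 5), ∇h = (25, 45) → (5, 5) − 0.1·(25, 45) = (2.5, 0.5)
Step 2: at (2.5, 0.5), ∇h = (14.5, 2.5) → (2.5, 0.5) − 0.1·(14.5, 2.5) = (1.05, 0.25)
Step 3: at (1.05, 0.25), ∇h = (6.05, 1.45) → (1.05, 0.25) − 0.1·(6.05, 1.45) = (0.445, 0.105)
∂h/∂x at (0.445, 0.105) = 2.565

2.565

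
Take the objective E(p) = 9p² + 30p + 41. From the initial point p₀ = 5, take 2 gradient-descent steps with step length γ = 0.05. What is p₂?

E′(p) = 18p + 30
Step 1: E′(5) = 120; p₁ = 5 − 0.05·120 = -1
Step 2: E′(-1) = 12; p₂ = -1 − 0.05·12 = -1.6

-1.6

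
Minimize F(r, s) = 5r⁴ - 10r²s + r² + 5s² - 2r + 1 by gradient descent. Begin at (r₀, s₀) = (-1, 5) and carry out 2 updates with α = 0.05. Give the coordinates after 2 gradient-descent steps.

(91.972, 13.02)

∇F = (20r³ - 20rs + 2r - 2, -10r² + 10s)
Step 1: at (-1, 5), ∇F = (76, 40) → (-1, 5) − 0.05·(76, 40) = (-4.8, 3)
Step 2: at (-4.8, 3), ∇F = (-1935.44, -200.4) → (-4.8, 3) − 0.05·(-1935.44, -200.4) = (91.972, 13.02)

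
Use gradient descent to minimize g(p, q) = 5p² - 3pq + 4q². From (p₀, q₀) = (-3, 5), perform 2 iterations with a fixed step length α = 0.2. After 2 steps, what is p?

∇g = (10p - 3q, -3p + 8q)
Step 1: at (-3, 5), ∇g = (-45, 49) → (-3, 5) − 0.2·(-45, 49) = (6, -4.8)
Step 2: at (6, -4.8), ∇g = (74.4, -56.4) → (6, -4.8) − 0.2·(74.4, -56.4) = (-8.88, 6.48)
p = -8.88

-8.88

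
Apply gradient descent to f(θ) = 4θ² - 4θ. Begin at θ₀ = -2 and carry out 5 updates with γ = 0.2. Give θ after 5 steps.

0.6944

f′(θ) = 8θ - 4
θ₁ = -2 − 0.2·(-20) = 2
θ₂ = 2 − 0.2·12 = -0.4
θ₃ = -0.4 − 0.2·(-7.2) = 1.04
θ₄ = 1.04 − 0.2·4.32 = 0.176
θ₅ = 0.176 − 0.2·(-2.592) = 0.6944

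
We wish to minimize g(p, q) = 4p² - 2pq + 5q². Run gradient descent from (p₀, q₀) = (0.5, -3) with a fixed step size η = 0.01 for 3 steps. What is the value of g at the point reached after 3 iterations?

∇g = (8p - 2q, -2p + 10q)
(p₁, q₁) = (0.5, -3) − 0.01·(10, -31) = (0.4, -2.69)
(p₂, q₂) = (0.4, -2.69) − 0.01·(8.58, -27.7) = (0.3142, -2.413)
(p₃, q₃) = (0.3142, -2.413) − 0.01·(7.3396, -24.7584) = (0.240804, -2.165416)
g(0.240804, -2.165416) = 24.719960199872

24.719960199872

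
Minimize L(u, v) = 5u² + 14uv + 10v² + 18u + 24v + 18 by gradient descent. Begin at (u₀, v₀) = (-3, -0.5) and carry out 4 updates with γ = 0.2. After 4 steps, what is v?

-565.7416

∇L = (10u + 14v + 18, 14u + 20v + 24)
(u₁, v₁) = (-3, -0.5) − 0.2·(-19, -28) = (0.8, 5.1)
(u₂, v₂) = (0.8, 5.1) − 0.2·(97.4, 137.2) = (-18.68, -22.34)
(u₃, v₃) = (-18.68, -22.34) − 0.2·(-481.56, -684.32) = (77.632, 114.524)
(u₄, v₄) = (77.632, 114.524) − 0.2·(2397.656, 3401.328) = (-401.8992, -565.7416)
v = -565.7416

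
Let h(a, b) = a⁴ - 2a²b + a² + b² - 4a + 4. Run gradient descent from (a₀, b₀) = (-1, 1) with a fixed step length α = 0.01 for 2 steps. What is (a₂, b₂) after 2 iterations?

∇h = (4a³ - 4ab + 2a - 4, -2a² + 2b)
Step 1: at (-1, 1), ∇h = (-6, 0) → (-1, 1) − 0.01·(-6, 0) = (-0.94, 1)
Step 2: at (-0.94, 1), ∇h = (-5.442336, 0.2328) → (-0.94, 1) − 0.01·(-5.442336, 0.2328) = (-0.88557664, 0.997672)

(-0.88557664, 0.997672)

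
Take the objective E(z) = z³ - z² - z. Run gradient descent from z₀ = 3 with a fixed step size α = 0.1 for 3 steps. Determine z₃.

1

E′(z) = 3z² - 2z - 1
z₁ = 3 − 0.1·20 = 1
z₂ = 1 − 0.1·0 = 1
z₃ = 1 − 0.1·0 = 1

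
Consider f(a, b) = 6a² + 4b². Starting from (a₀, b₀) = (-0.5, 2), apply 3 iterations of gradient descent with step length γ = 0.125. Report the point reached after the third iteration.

(0.0625, 0)

∇f = (12a, 8b)
(a₁, b₁) = (-0.5, 2) − 0.125·(-6, 16) = (0.25, 0)
(a₂, b₂) = (0.25, 0) − 0.125·(3, 0) = (-0.125, 0)
(a₃, b₃) = (-0.125, 0) − 0.125·(-1.5, 0) = (0.0625, 0)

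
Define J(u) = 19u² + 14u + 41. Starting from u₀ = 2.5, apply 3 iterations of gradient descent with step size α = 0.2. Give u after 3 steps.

J′(u) = 38u + 14
u₁ = 2.5 − 0.2·109 = -19.3
u₂ = -19.3 − 0.2·(-719.4) = 124.58
u₃ = 124.58 − 0.2·4748.04 = -825.028

-825.028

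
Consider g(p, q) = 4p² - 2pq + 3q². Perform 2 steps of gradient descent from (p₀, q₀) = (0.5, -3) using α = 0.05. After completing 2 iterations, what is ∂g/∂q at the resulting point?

-8.2

∇g = (8p - 2q, -2p + 6q)
Step 1: at (0.5, -3), ∇g = (10, -19) → (0.5, -3) − 0.05·(10, -19) = (0, -2.05)
Step 2: at (0, -2.05), ∇g = (4.1, -12.3) → (0, -2.05) − 0.05·(4.1, -12.3) = (-0.205, -1.435)
∂g/∂q at (-0.205, -1.435) = -8.2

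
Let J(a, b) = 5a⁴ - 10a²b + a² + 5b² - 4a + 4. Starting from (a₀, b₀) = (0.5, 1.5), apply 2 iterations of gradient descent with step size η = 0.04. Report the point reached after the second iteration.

(0.9624576, 1.10176)

∇J = (20a³ - 20ab + 2a - 4, -10a² + 10b)
(a₁, b₁) = (0.5, 1.5) − 0.04·(-15.5, 12.5) = (1.12, 1)
(a₂, b₂) = (1.12, 1) − 0.04·(3.93856, -2.544) = (0.9624576, 1.10176)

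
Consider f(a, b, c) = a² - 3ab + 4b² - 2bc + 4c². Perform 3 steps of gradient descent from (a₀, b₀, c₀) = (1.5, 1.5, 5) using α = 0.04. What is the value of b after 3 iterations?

∇f = (2a - 3b, -3a + 8b - 2c, -2b + 8c)
(a₁, b₁, c₁) = (1.5, 1.5, 5) − 0.04·(-1.5, -2.5, 37) = (1.56, 1.6, 3.52)
(a₂, b₂, c₂) = (1.56, 1.6, 3.52) − 0.04·(-1.68, 1.08, 24.96) = (1.6272, 1.5568, 2.5216)
(a₃, b₃, c₃) = (1.6272, 1.5568, 2.5216) − 0.04·(-1.416, 2.5296, 17.0592) = (1.68384, 1.455616, 1.839232)
b = 1.455616

1.455616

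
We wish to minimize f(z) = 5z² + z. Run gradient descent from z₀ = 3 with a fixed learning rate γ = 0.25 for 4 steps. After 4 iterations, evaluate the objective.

f′(z) = 10z + 1
Step 1: f′(3) = 31; z₁ = 3 − 0.25·31 = -4.75
Step 2: f′(-4.75) = -46.5; z₂ = -4.75 − 0.25·(-46.5) = 6.875
Step 3: f′(6.875) = 69.75; z₃ = 6.875 − 0.25·69.75 = -10.5625
Step 4: f′(-10.5625) = -104.625; z₄ = -10.5625 − 0.25·(-104.625) = 15.59375
f(15.59375) = 1231.4189453125

1231.4189453125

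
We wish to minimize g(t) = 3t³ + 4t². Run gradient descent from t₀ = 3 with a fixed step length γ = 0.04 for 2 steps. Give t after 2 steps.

-1.3344

g′(t) = 9t² + 8t
t₁ = 3 − 0.04·105 = -1.2
t₂ = -1.2 − 0.04·3.36 = -1.3344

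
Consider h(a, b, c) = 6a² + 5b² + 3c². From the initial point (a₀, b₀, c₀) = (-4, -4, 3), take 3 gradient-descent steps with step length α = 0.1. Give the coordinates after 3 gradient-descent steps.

(0.032, 0, 0.192)

∇h = (12a, 10b, 6c)
(a₁, b₁, c₁) = (-4, -4, 3) − 0.1·(-48, -40, 18) = (0.8, 0, 1.2)
(a₂, b₂, c₂) = (0.8, 0, 1.2) − 0.1·(9.6, 0, 7.2) = (-0.16, 0, 0.48)
(a₃, b₃, c₃) = (-0.16, 0, 0.48) − 0.1·(-1.92, 0, 2.88) = (0.032, 0, 0.192)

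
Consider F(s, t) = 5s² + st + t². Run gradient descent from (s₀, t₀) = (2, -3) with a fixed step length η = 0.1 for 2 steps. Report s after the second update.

∇F = (10s + t, s + 2t)
(s₁, t₁) = (2, -3) − 0.1·(17, -4) = (0.3, -2.6)
(s₂, t₂) = (0.3, -2.6) − 0.1·(0.4, -4.9) = (0.26, -2.11)
s = 0.26

0.26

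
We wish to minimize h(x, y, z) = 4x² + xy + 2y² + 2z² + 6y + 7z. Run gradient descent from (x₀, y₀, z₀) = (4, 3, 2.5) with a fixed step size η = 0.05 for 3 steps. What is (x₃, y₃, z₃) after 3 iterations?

∇h = (8x + y, x + 4y + 6, 4z + 7)
Step 1: at (4, 3, 2.5), ∇h = (35, 22, 17) → (4, 3, 2.5) − 0.05·(35, 22, 17) = (2.25, 1.9, 1.65)
Step 2: at (2.25, 1.9, 1.65), ∇h = (19.9, 15.85, 13.6) → (2.25, 1.9, 1.65) − 0.05·(19.9, 15.85, 13.6) = (1.255, 1.1075, 0.97)
Step 3: at (1.255, 1.1075, 0.97), ∇h = (11.1475, 11.685, 10.88) → (1.255, 1.1075, 0.97) − 0.05·(11.1475, 11.685, 10.88) = (0.697625, 0.52325, 0.426)

(0.697625, 0.52325, 0.426)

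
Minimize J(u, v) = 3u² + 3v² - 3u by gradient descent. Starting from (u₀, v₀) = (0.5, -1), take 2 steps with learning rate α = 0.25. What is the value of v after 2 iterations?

-0.25

∇J = (6u - 3, 6v)
(u₁, v₁) = (0.5, -1) − 0.25·(0, -6) = (0.5, 0.5)
(u₂, v₂) = (0.5, 0.5) − 0.25·(0, 3) = (0.5, -0.25)
v = -0.25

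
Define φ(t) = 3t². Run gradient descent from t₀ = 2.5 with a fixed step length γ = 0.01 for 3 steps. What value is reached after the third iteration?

2.07646

φ′(t) = 6t
Step 1: φ′(2.5) = 15; t₁ = 2.5 − 0.01·15 = 2.35
Step 2: φ′(2.35) = 14.1; t₂ = 2.35 − 0.01·14.1 = 2.209
Step 3: φ′(2.209) = 13.254; t₃ = 2.209 − 0.01·13.254 = 2.07646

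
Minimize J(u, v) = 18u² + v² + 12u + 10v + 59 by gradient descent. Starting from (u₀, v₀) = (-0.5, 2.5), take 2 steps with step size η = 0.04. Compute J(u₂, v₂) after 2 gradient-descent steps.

72.31584448

∇J = (36u + 12, 2v + 10)
Step 1: at (-0.5, 2.5), ∇J = (-6, 15) → (-0.5, 2.5) − 0.04·(-6, 15) = (-0.26, 1.9)
Step 2: at (-0.26, 1.9), ∇J = (2.64, 13.8) → (-0.26, 1.9) − 0.04·(2.64, 13.8) = (-0.3656, 1.348)
J(-0.3656, 1.348) = 72.31584448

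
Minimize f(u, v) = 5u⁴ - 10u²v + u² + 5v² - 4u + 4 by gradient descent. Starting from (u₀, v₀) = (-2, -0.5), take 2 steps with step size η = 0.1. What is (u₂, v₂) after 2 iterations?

(-9335.024, 282.24)

∇f = (20u³ - 20uv + 2u - 4, -10u² + 10v)
Step 1: at (-2, -0.5), ∇f = (-188, -45) → (-2, -0.5) − 0.1·(-188, -45) = (16.8, 4)
Step 2: at (16.8, 4), ∇f = (93518.24, -2782.4) → (16.8, 4) − 0.1·(93518.24, -2782.4) = (-9335.024, 282.24)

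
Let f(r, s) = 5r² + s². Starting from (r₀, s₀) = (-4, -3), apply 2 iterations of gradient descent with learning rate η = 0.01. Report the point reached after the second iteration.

∇f = (10r, 2s)
(r₁, s₁) = (-4, -3) − 0.01·(-40, -6) = (-3.6, -2.94)
(r₂, s₂) = (-3.6, -2.94) − 0.01·(-36, -5.88) = (-3.24, -2.8812)

(-3.24, -2.8812)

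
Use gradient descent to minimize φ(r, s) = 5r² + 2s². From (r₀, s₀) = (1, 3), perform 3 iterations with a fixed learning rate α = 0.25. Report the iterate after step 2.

(2.25, 0)

∇φ = (10r, 4s)
Step 1: at (1, 3), ∇φ = (10, 12) → (1, 3) − 0.25·(10, 12) = (-1.5, 0)
Step 2: at (-1.5, 0), ∇φ = (-15, 0) → (-1.5, 0) − 0.25·(-15, 0) = (2.25, 0)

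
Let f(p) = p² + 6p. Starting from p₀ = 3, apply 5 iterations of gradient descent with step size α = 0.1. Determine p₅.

f′(p) = 2p + 6
Step 1: f′(3) = 12; p₁ = 3 − 0.1·12 = 1.8
Step 2: f′(1.8) = 9.6; p₂ = 1.8 − 0.1·9.6 = 0.84
Step 3: f′(0.84) = 7.68; p₃ = 0.84 − 0.1·7.68 = 0.072
Step 4: f′(0.072) = 6.144; p₄ = 0.072 − 0.1·6.144 = -0.5424
Step 5: f′(-0.5424) = 4.9152; p₅ = -0.5424 − 0.1·4.9152 = -1.03392

-1.03392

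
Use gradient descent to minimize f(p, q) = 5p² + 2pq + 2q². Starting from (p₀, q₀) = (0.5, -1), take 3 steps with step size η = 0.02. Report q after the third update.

∇f = (10p + 2q, 2p + 4q)
(p₁, q₁) = (0.5, -1) − 0.02·(3, -3) = (0.44, -0.94)
(p₂, q₂) = (0.44, -0.94) − 0.02·(2.52, -2.88) = (0.3896, -0.8824)
(p₃, q₃) = (0.3896, -0.8824) − 0.02·(2.1312, -2.7504) = (0.346976, -0.827392)
q = -0.827392

-0.827392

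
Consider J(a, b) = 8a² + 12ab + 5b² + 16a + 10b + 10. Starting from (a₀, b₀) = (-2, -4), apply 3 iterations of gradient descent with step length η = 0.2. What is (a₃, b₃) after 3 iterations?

∇J = (16a + 12b + 16, 12a + 10b + 10)
Step 1: at (-2, -4), ∇J = (-64, -54) → (-2, -4) − 0.2·(-64, -54) = (10.8, 6.8)
Step 2: at (10.8, 6.8), ∇J = (270.4, 207.6) → (10.8, 6.8) − 0.2·(270.4, 207.6) = (-43.28, -34.72)
Step 3: at (-43.28, -34.72), ∇J = (-1093.12, -856.56) → (-43.28, -34.72) − 0.2·(-1093.12, -856.56) = (175.344, 136.592)

(175.344, 136.592)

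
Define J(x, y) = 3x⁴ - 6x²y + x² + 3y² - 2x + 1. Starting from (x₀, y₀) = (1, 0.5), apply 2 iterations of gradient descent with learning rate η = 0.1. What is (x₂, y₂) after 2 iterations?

(0.8272, 0.416)

∇J = (12x³ - 12xy + 2x - 2, -6x² + 6y)
(x₁, y₁) = (1, 0.5) − 0.1·(6, -3) = (0.4, 0.8)
(x₂, y₂) = (0.4, 0.8) − 0.1·(-4.272, 3.84) = (0.8272, 0.416)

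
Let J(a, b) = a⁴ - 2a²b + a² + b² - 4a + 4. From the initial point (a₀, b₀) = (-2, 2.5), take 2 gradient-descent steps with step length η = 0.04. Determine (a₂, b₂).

∇J = (4a³ - 4ab + 2a - 4, -2a² + 2b)
Step 1: at (-2, 2.5), ∇J = (-20, -3) → (-2, 2.5) − 0.04·(-20, -3) = (-1.2, 2.62)
Step 2: at (-1.2, 2.62), ∇J = (-0.736, 2.36) → (-1.2, 2.62) − 0.04·(-0.736, 2.36) = (-1.17056, 2.5256)

(-1.17056, 2.5256)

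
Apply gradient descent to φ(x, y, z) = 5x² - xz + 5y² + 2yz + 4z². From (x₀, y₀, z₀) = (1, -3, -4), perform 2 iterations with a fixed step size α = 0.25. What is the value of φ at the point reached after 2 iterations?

1595.02734375

∇φ = (10x - z, 10y + 2z, -x + 2y + 8z)
Step 1: at (1, -3, -4), ∇φ = (14, -38, -39) → (1, -3, -4) − 0.25·(14, -38, -39) = (-2.5, 6.5, 5.75)
Step 2: at (-2.5, 6.5, 5.75), ∇φ = (-30.75, 76.5, 61.5) → (-2.5, 6.5, 5.75) − 0.25·(-30.75, 76.5, 61.5) = (5.1875, -12.625, -9.625)
φ(5.1875, -12.625, -9.625) = 1595.02734375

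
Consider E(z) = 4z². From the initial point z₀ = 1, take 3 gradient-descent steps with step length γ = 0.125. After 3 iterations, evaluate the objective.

E′(z) = 8z
z₁ = 1 − 0.125·8 = 0
z₂ = 0 − 0.125·0 = 0
z₃ = 0 − 0.125·0 = 0
E(0) = 0

0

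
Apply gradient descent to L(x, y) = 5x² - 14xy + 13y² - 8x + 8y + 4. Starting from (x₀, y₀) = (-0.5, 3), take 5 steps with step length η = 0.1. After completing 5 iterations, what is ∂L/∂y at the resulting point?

∇L = (10x - 14y - 8, -14x + 26y + 8)
(x₁, y₁) = (-0.5, 3) − 0.1·(-55, 93) = (5, -6.3)
(x₂, y₂) = (5, -6.3) − 0.1·(130.2, -225.8) = (-8.02, 16.28)
(x₃, y₃) = (-8.02, 16.28) − 0.1·(-316.12, 543.56) = (23.592, -38.076)
(x₄, y₄) = (23.592, -38.076) − 0.1·(760.984, -1312.264) = (-52.5064, 93.1504)
(x₅, y₅) = (-52.5064, 93.1504) − 0.1·(-1837.1696, 3165) = (131.21056, -223.3496)
∂L/∂y at (131.21056, -223.3496) = -7636.03744

-7636.03744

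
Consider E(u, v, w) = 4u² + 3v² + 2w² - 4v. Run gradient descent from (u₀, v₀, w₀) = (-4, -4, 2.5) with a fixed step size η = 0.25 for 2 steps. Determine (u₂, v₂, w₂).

∇E = (8u, 6v - 4, 4w)
Step 1: at (-4, -4, 2.5), ∇E = (-32, -28, 10) → (-4, -4, 2.5) − 0.25·(-32, -28, 10) = (4, 3, 0)
Step 2: at (4, 3, 0), ∇E = (32, 14, 0) → (4, 3, 0) − 0.25·(32, 14, 0) = (-4, -0.5, 0)

(-4, -0.5, 0)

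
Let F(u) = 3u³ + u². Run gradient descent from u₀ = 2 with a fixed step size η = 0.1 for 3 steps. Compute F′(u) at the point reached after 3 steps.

7251.206144

F′(u) = 9u² + 2u
Step 1: F′(2) = 40; u₁ = 2 − 0.1·40 = -2
Step 2: F′(-2) = 32; u₂ = -2 − 0.1·32 = -5.2
Step 3: F′(-5.2) = 232.96; u₃ = -5.2 − 0.1·232.96 = -28.496
F′(u) at (-28.496) = 7251.206144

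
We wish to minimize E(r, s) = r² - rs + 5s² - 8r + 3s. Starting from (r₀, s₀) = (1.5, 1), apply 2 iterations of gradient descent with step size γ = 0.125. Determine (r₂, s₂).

(2.6328125, 0.015625)

∇E = (2r - s - 8, -r + 10s + 3)
Step 1: at (1.5, 1), ∇E = (-6, 11.5) → (1.5, 1) − 0.125·(-6, 11.5) = (2.25, -0.4375)
Step 2: at (2.25, -0.4375), ∇E = (-3.0625, -3.625) → (2.25, -0.4375) − 0.125·(-3.0625, -3.625) = (2.6328125, 0.015625)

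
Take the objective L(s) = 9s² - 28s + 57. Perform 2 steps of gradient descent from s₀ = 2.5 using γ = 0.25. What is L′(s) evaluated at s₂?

L′(s) = 18s - 28
Step 1: L′(2.5) = 17; s₁ = 2.5 − 0.25·17 = -1.75
Step 2: L′(-1.75) = -59.5; s₂ = -1.75 − 0.25·(-59.5) = 13.125
L′(s) at (13.125) = 208.25

208.25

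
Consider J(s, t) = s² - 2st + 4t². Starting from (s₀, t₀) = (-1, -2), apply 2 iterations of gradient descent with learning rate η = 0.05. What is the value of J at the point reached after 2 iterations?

2.4292

∇J = (2s - 2t, -2s + 8t)
Step 1: at (-1, -2), ∇J = (2, -14) → (-1, -2) − 0.05·(2, -14) = (-1.1, -1.3)
Step 2: at (-1.1, -1.3), ∇J = (0.4, -8.2) → (-1.1, -1.3) − 0.05·(0.4, -8.2) = (-1.12, -0.89)
J(-1.12, -0.89) = 2.4292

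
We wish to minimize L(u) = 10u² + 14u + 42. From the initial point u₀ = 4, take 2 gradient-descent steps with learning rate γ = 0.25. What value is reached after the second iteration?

L′(u) = 20u + 14
u₁ = 4 − 0.25·94 = -19.5
u₂ = -19.5 − 0.25·(-376) = 74.5

74.5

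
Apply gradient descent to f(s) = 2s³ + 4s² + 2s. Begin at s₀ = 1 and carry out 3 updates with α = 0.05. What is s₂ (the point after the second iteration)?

f′(s) = 6s² + 8s + 2
Step 1: f′(1) = 16; s₁ = 1 − 0.05·16 = 0.2
Step 2: f′(0.2) = 3.84; s₂ = 0.2 − 0.05·3.84 = 0.008

0.008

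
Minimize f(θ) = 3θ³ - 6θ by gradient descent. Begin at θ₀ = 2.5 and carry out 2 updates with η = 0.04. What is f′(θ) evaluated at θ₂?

-2.272428401136

f′(θ) = 9θ² - 6
θ₁ = 2.5 − 0.04·50.25 = 0.49
θ₂ = 0.49 − 0.04·(-3.8391) = 0.643564
f′(θ) at (0.643564) = -2.272428401136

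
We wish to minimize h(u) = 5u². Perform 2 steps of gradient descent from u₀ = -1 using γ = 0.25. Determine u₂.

h′(u) = 10u
Step 1: h′(-1) = -10; u₁ = -1 − 0.25·(-10) = 1.5
Step 2: h′(1.5) = 15; u₂ = 1.5 − 0.25·15 = -2.25

-2.25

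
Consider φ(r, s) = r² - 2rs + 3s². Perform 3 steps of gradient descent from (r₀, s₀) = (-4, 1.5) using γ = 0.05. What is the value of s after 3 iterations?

∇φ = (2r - 2s, -2r + 6s)
(r₁, s₁) = (-4, 1.5) − 0.05·(-11, 17) = (-3.45, 0.65)
(r₂, s₂) = (-3.45, 0.65) − 0.05·(-8.2, 10.8) = (-3.04, 0.11)
(r₃, s₃) = (-3.04, 0.11) − 0.05·(-6.3, 6.74) = (-2.725, -0.227)
s = -0.227

-0.227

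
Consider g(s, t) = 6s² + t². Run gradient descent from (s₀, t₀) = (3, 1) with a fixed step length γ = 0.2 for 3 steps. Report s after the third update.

∇g = (12s, 2t)
(s₁, t₁) = (3, 1) − 0.2·(36, 2) = (-4.2, 0.6)
(s₂, t₂) = (-4.2, 0.6) − 0.2·(-50.4, 1.2) = (5.88, 0.36)
(s₃, t₃) = (5.88, 0.36) − 0.2·(70.56, 0.72) = (-8.232, 0.216)
s = -8.232

-8.232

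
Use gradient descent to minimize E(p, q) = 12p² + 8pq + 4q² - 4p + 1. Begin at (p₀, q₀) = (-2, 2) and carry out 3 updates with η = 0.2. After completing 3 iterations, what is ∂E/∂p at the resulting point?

∇E = (24p + 8q - 4, 8p + 8q)
Step 1: at (-2, 2), ∇E = (-36, 0) → (-2, 2) − 0.2·(-36, 0) = (5.2, 2)
Step 2: at (5.2, 2), ∇E = (136.8, 57.6) → (5.2, 2) − 0.2·(136.8, 57.6) = (-22.16, -9.52)
Step 3: at (-22.16, -9.52), ∇E = (-612, -253.44) → (-22.16, -9.52) − 0.2·(-612, -253.44) = (100.24, 41.168)
∂E/∂p at (100.24, 41.168) = 2731.104

2731.104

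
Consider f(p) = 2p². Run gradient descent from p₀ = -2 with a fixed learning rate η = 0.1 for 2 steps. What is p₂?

f′(p) = 4p
Step 1: f′(-2) = -8; p₁ = -2 − 0.1·(-8) = -1.2
Step 2: f′(-1.2) = -4.8; p₂ = -1.2 − 0.1·(-4.8) = -0.72

-0.72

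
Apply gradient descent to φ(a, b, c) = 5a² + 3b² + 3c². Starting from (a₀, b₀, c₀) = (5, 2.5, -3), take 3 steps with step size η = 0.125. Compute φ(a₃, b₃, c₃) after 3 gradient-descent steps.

0.04168701171875

∇φ = (10a, 6b, 6c)
Step 1: at (5, 2.5, -3), ∇φ = (50, 15, -18) → (5, 2.5, -3) − 0.125·(50, 15, -18) = (-1.25, 0.625, -0.75)
Step 2: at (-1.25, 0.625, -0.75), ∇φ = (-12.5, 3.75, -4.5) → (-1.25, 0.625, -0.75) − 0.125·(-12.5, 3.75, -4.5) = (0.3125, 0.15625, -0.1875)
Step 3: at (0.3125, 0.15625, -0.1875), ∇φ = (3.125, 0.9375, -1.125) → (0.3125, 0.15625, -0.1875) − 0.125·(3.125, 0.9375, -1.125) = (-0.078125, 0.0390625, -0.046875)
φ(-0.078125, 0.0390625, -0.046875) = 0.04168701171875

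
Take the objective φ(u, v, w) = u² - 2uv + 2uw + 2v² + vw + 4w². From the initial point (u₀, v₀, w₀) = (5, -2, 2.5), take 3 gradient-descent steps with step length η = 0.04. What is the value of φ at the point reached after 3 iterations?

∇φ = (2u - 2v + 2w, -2u + 4v + w, 2u + v + 8w)
Step 1: at (5, -2, 2.5), ∇φ = (19, -15.5, 28) → (5, -2, 2.5) − 0.04·(19, -15.5, 28) = (4.24, -1.38, 1.38)
Step 2: at (4.24, -1.38, 1.38), ∇φ = (14, -12.62, 18.14) → (4.24, -1.38, 1.38) − 0.04·(14, -12.62, 18.14) = (3.68, -0.8752, 0.6544)
Step 3: at (3.68, -0.8752, 0.6544), ∇φ = (10.4192, -10.2064, 11.72) → (3.68, -0.8752, 0.6544) − 0.04·(10.4192, -10.2064, 11.72) = (3.263232, -0.466944, 0.1856)
φ(3.263232, -0.466944, 0.1856) = 15.394686042112

15.394686042112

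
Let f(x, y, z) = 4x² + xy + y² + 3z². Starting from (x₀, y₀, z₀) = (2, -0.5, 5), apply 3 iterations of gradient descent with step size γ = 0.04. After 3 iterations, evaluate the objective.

16.2040783872

∇f = (8x + y, x + 2y, 6z)
Step 1: at (2, -0.5, 5), ∇f = (15.5, 1, 30) → (2, -0.5, 5) − 0.04·(15.5, 1, 30) = (1.38, -0.54, 3.8)
Step 2: at (1.38, -0.54, 3.8), ∇f = (10.5, 0.3, 22.8) → (1.38, -0.54, 3.8) − 0.04·(10.5, 0.3, 22.8) = (0.96, -0.552, 2.888)
Step 3: at (0.96, -0.552, 2.888), ∇f = (7.128, -0.144, 17.328) → (0.96, -0.552, 2.888) − 0.04·(7.128, -0.144, 17.328) = (0.67488, -0.54624, 2.19488)
f(0.67488, -0.54624, 2.19488) = 16.2040783872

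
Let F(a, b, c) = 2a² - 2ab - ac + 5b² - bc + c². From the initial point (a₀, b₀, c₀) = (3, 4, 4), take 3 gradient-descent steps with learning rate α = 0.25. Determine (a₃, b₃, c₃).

(4.28125, -11.5, 2.59375)

∇F = (4a - 2b - c, -2a + 10b - c, -a - b + 2c)
(a₁, b₁, c₁) = (3, 4, 4) − 0.25·(0, 30, 1) = (3, -3.5, 3.75)
(a₂, b₂, c₂) = (3, -3.5, 3.75) − 0.25·(15.25, -44.75, 8) = (-0.8125, 7.6875, 1.75)
(a₃, b₃, c₃) = (-0.8125, 7.6875, 1.75) − 0.25·(-20.375, 76.75, -3.375) = (4.28125, -11.5, 2.59375)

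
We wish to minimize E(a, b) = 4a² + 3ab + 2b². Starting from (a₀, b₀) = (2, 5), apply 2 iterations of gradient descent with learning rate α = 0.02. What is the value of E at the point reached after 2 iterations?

∇E = (8a + 3b, 3a + 4b)
Step 1: at (2, 5), ∇E = (31, 26) → (2, 5) − 0.02·(31, 26) = (1.38, 4.48)
Step 2: at (1.38, 4.48), ∇E = (24.48, 22.06) → (1.38, 4.48) − 0.02·(24.48, 22.06) = (0.8904, 4.0388)
E(0.8904, 4.0388) = 46.58350208

46.58350208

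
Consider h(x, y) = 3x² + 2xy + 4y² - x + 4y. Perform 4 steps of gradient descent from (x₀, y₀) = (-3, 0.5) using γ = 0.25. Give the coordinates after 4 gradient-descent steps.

∇h = (6x + 2y - 1, 2x + 8y + 4)
(x₁, y₁) = (-3, 0.5) − 0.25·(-18, 2) = (1.5, 0)
(x₂, y₂) = (1.5, 0) − 0.25·(8, 7) = (-0.5, -1.75)
(x₃, y₃) = (-0.5, -1.75) − 0.25·(-7.5, -11) = (1.375, 1)
(x₄, y₄) = (1.375, 1) − 0.25·(9.25, 14.75) = (-0.9375, -2.6875)

(-0.9375, -2.6875)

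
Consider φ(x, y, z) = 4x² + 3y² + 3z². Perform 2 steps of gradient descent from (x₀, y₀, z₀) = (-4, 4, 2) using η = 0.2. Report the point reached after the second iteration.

(-1.44, 0.16, 0.08)

∇φ = (8x, 6y, 6z)
Step 1: at (-4, 4, 2), ∇φ = (-32, 24, 12) → (-4, 4, 2) − 0.2·(-32, 24, 12) = (2.4, -0.8, -0.4)
Step 2: at (2.4, -0.8, -0.4), ∇φ = (19.2, -4.8, -2.4) → (2.4, -0.8, -0.4) − 0.2·(19.2, -4.8, -2.4) = (-1.44, 0.16, 0.08)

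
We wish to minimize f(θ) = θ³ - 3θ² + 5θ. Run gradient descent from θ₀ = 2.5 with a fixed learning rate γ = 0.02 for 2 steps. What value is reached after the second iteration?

2.1796625

f′(θ) = 3θ² - 6θ + 5
θ₁ = 2.5 − 0.02·8.75 = 2.325
θ₂ = 2.325 − 0.02·7.266875 = 2.1796625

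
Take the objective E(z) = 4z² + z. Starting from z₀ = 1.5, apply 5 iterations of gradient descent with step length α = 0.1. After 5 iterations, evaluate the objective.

-0.0624989184

E′(z) = 8z + 1
z₁ = 1.5 − 0.1·13 = 0.2
z₂ = 0.2 − 0.1·2.6 = -0.06
z₃ = -0.06 − 0.1·0.52 = -0.112
z₄ = -0.112 − 0.1·0.104 = -0.1224
z₅ = -0.1224 − 0.1·0.0208 = -0.12448
E(-0.12448) = -0.0624989184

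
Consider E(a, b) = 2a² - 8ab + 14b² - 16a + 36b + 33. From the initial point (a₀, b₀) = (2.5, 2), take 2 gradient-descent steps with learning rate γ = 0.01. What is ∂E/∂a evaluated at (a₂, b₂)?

∇E = (4a - 8b - 16, -8a + 28b + 36)
Step 1: at (2.5, 2), ∇E = (-22, 72) → (2.5, 2) − 0.01·(-22, 72) = (2.72, 1.28)
Step 2: at (2.72, 1.28), ∇E = (-15.36, 50.08) → (2.72, 1.28) − 0.01·(-15.36, 50.08) = (2.8736, 0.7792)
∂E/∂a at (2.8736, 0.7792) = -10.7392

-10.7392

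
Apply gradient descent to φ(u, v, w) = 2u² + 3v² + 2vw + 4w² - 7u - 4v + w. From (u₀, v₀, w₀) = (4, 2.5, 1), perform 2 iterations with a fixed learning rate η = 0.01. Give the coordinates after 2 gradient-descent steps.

(3.8236, 2.2506, 0.7338)

∇φ = (4u - 7, 6v + 2w - 4, 2v + 8w + 1)
Step 1: at (4, 2.5, 1), ∇φ = (9, 13, 14) → (4, 2.5, 1) − 0.01·(9, 13, 14) = (3.91, 2.37, 0.86)
Step 2: at (3.91, 2.37, 0.86), ∇φ = (8.64, 11.94, 12.62) → (3.91, 2.37, 0.86) − 0.01·(8.64, 11.94, 12.62) = (3.8236, 2.2506, 0.7338)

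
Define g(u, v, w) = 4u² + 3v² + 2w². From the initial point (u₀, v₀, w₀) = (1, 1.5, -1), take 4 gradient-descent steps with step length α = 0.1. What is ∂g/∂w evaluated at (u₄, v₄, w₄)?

∇g = (8u, 6v, 4w)
(u₁, v₁, w₁) = (1, 1.5, -1) − 0.1·(8, 9, -4) = (0.2, 0.6, -0.6)
(u₂, v₂, w₂) = (0.2, 0.6, -0.6) − 0.1·(1.6, 3.6, -2.4) = (0.04, 0.24, -0.36)
(u₃, v₃, w₃) = (0.04, 0.24, -0.36) − 0.1·(0.32, 1.44, -1.44) = (0.008, 0.096, -0.216)
(u₄, v₄, w₄) = (0.008, 0.096, -0.216) − 0.1·(0.064, 0.576, -0.864) = (0.0016, 0.0384, -0.1296)
∂g/∂w at (0.0016, 0.0384, -0.1296) = -0.5184

-0.5184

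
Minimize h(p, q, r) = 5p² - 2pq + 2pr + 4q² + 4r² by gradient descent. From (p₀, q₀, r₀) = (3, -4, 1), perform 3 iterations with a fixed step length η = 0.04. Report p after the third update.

0.222912

∇h = (10p - 2q + 2r, -2p + 8q, 2p + 8r)
Step 1: at (3, -4, 1), ∇h = (40, -38, 14) → (3, -4, 1) − 0.04·(40, -38, 14) = (1.4, -2.48, 0.44)
Step 2: at (1.4, -2.48, 0.44), ∇h = (19.84, -22.64, 6.32) → (1.4, -2.48, 0.44) − 0.04·(19.84, -22.64, 6.32) = (0.6064, -1.5744, 0.1872)
Step 3: at (0.6064, -1.5744, 0.1872), ∇h = (9.5872, -13.808, 2.7104) → (0.6064, -1.5744, 0.1872) − 0.04·(9.5872, -13.808, 2.7104) = (0.222912, -1.02208, 0.078784)
p = 0.222912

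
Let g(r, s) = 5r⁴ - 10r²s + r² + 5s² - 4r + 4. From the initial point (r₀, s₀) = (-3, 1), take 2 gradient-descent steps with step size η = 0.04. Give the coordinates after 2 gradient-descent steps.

(-3588.2288, 112.744)

∇g = (20r³ - 20rs + 2r - 4, -10r² + 10s)
Step 1: at (-3, 1), ∇g = (-490, -80) → (-3, 1) − 0.04·(-490, -80) = (16.6, 4.2)
Step 2: at (16.6, 4.2), ∇g = (90120.72, -2713.6) → (16.6, 4.2) − 0.04·(90120.72, -2713.6) = (-3588.2288, 112.744)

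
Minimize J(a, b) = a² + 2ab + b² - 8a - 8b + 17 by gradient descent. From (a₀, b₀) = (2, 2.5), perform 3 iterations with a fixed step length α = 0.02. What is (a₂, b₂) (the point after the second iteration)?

(1.9616, 2.4616)

∇J = (2a + 2b - 8, 2a + 2b - 8)
Step 1: at (2, 2.5), ∇J = (1, 1) → (2, 2.5) − 0.02·(1, 1) = (1.98, 2.48)
Step 2: at (1.98, 2.48), ∇J = (0.92, 0.92) → (1.98, 2.48) − 0.02·(0.92, 0.92) = (1.9616, 2.4616)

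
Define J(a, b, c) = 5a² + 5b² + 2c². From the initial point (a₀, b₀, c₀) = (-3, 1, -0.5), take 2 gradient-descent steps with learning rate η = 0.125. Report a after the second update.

∇J = (10a, 10b, 4c)
(a₁, b₁, c₁) = (-3, 1, -0.5) − 0.125·(-30, 10, -2) = (0.75, -0.25, -0.25)
(a₂, b₂, c₂) = (0.75, -0.25, -0.25) − 0.125·(7.5, -2.5, -1) = (-0.1875, 0.0625, -0.125)
a = -0.1875

-0.1875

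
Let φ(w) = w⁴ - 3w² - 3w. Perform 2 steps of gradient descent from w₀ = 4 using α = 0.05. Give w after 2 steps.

73.163725

φ′(w) = 4w³ - 6w - 3
Step 1: φ′(4) = 229; w₁ = 4 − 0.05·229 = -7.45
Step 2: φ′(-7.45) = -1612.2745; w₂ = -7.45 − 0.05·(-1612.2745) = 73.163725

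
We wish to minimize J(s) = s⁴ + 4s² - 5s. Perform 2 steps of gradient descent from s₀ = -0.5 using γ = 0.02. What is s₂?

-0.15801672

J′(s) = 4s³ + 8s - 5
Step 1: J′(-0.5) = -9.5; s₁ = -0.5 − 0.02·(-9.5) = -0.31
Step 2: J′(-0.31) = -7.599164; s₂ = -0.31 − 0.02·(-7.599164) = -0.15801672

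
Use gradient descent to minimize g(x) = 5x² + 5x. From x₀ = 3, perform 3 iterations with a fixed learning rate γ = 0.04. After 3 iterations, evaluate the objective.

1.60768

g′(x) = 10x + 5
x₁ = 3 − 0.04·35 = 1.6
x₂ = 1.6 − 0.04·21 = 0.76
x₃ = 0.76 − 0.04·12.6 = 0.256
g(0.256) = 1.60768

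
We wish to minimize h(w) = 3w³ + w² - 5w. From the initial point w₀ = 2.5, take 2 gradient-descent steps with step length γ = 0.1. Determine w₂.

h′(w) = 9w² + 2w - 5
Step 1: h′(2.5) = 56.25; w₁ = 2.5 − 0.1·56.25 = -3.125
Step 2: h′(-3.125) = 76.640625; w₂ = -3.125 − 0.1·76.640625 = -10.7890625

-10.7890625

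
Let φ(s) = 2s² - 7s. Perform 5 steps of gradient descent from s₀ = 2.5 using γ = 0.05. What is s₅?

φ′(s) = 4s - 7
Step 1: φ′(2.5) = 3; s₁ = 2.5 − 0.05·3 = 2.35
Step 2: φ′(2.35) = 2.4; s₂ = 2.35 − 0.05·2.4 = 2.23
Step 3: φ′(2.23) = 1.92; s₃ = 2.23 − 0.05·1.92 = 2.134
Step 4: φ′(2.134) = 1.536; s₄ = 2.134 − 0.05·1.536 = 2.0572
Step 5: φ′(2.0572) = 1.2288; s₅ = 2.0572 − 0.05·1.2288 = 1.99576

1.99576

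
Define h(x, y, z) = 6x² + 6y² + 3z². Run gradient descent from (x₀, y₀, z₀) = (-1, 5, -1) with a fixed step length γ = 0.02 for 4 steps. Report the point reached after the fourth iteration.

∇h = (12x, 12y, 6z)
Step 1: at (-1, 5, -1), ∇h = (-12, 60, -6) → (-1, 5, -1) − 0.02·(-12, 60, -6) = (-0.76, 3.8, -0.88)
Step 2: at (-0.76, 3.8, -0.88), ∇h = (-9.12, 45.6, -5.28) → (-0.76, 3.8, -0.88) − 0.02·(-9.12, 45.6, -5.28) = (-0.5776, 2.888, -0.7744)
Step 3: at (-0.5776, 2.888, -0.7744), ∇h = (-6.9312, 34.656, -4.6464) → (-0.5776, 2.888, -0.7744) − 0.02·(-6.9312, 34.656, -4.6464) = (-0.438976, 2.19488, -0.681472)
Step 4: at (-0.438976, 2.19488, -0.681472), ∇h = (-5.267712, 26.33856, -4.088832) → (-0.438976, 2.19488, -0.681472) − 0.02·(-5.267712, 26.33856, -4.088832) = (-0.33362176, 1.6681088, -0.59969536)

(-0.33362176, 1.6681088, -0.59969536)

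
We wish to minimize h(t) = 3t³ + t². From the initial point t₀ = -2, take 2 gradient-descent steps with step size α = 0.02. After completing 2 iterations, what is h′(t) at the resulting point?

121.625922502656

h′(t) = 9t² + 2t
t₁ = -2 − 0.02·32 = -2.64
t₂ = -2.64 − 0.02·57.4464 = -3.788928
h′(t) at (-3.788928) = 121.625922502656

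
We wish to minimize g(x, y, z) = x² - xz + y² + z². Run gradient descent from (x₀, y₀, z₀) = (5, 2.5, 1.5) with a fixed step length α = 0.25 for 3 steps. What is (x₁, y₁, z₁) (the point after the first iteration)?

(2.875, 1.25, 2)

∇g = (2x - z, 2y, -x + 2z)
Step 1: at (5, 2.5, 1.5), ∇g = (8.5, 5, -2) → (5, 2.5, 1.5) − 0.25·(8.5, 5, -2) = (2.875, 1.25, 2)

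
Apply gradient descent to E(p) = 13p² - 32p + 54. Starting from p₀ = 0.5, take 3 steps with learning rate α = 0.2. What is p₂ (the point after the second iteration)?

-11.66

E′(p) = 26p - 32
Step 1: E′(0.5) = -19; p₁ = 0.5 − 0.2·(-19) = 4.3
Step 2: E′(4.3) = 79.8; p₂ = 4.3 − 0.2·79.8 = -11.66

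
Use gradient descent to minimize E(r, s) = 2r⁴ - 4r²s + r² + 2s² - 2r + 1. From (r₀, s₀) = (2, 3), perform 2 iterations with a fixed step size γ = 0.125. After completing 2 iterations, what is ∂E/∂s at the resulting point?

∇E = (8r³ - 8rs + 2r - 2, -4r² + 4s)
Step 1: at (2, 3), ∇E = (18, -4) → (2, 3) − 0.125·(18, -4) = (-0.25, 3.5)
Step 2: at (-0.25, 3.5), ∇E = (4.375, 13.75) → (-0.25, 3.5) − 0.125·(4.375, 13.75) = (-0.796875, 1.78125)
∂E/∂s at (-0.796875, 1.78125) = 4.5849609375

4.5849609375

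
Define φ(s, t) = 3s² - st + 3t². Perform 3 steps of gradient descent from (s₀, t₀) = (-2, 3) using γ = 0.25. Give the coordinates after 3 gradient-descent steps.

∇φ = (6s - t, -s + 6t)
(s₁, t₁) = (-2, 3) − 0.25·(-15, 20) = (1.75, -2)
(s₂, t₂) = (1.75, -2) − 0.25·(12.5, -13.75) = (-1.375, 1.4375)
(s₃, t₃) = (-1.375, 1.4375) − 0.25·(-9.6875, 10) = (1.046875, -1.0625)

(1.046875, -1.0625)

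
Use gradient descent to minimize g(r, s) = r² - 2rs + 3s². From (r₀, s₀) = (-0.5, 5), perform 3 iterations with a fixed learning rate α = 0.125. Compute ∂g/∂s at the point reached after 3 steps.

∇g = (2r - 2s, -2r + 6s)
(r₁, s₁) = (-0.5, 5) − 0.125·(-11, 31) = (0.875, 1.125)
(r₂, s₂) = (0.875, 1.125) − 0.125·(-0.5, 5) = (0.9375, 0.5)
(r₃, s₃) = (0.9375, 0.5) − 0.125·(0.875, 1.125) = (0.828125, 0.359375)
∂g/∂s at (0.828125, 0.359375) = 0.5

0.5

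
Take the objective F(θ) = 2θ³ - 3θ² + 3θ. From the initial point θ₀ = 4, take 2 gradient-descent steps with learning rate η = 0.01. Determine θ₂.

2.78125

F′(θ) = 6θ² - 6θ + 3
Step 1: F′(4) = 75; θ₁ = 4 − 0.01·75 = 3.25
Step 2: F′(3.25) = 46.875; θ₂ = 3.25 − 0.01·46.875 = 2.78125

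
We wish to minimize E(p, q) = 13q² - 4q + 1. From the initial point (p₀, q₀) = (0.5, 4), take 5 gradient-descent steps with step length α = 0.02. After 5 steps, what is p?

∇E = (0, 26q - 4)
(p₁, q₁) = (0.5, 4) − 0.02·(0, 100) = (0.5, 2)
(p₂, q₂) = (0.5, 2) − 0.02·(0, 48) = (0.5, 1.04)
(p₃, q₃) = (0.5, 1.04) − 0.02·(0, 23.04) = (0.5, 0.5792)
(p₄, q₄) = (0.5, 0.5792) − 0.02·(0, 11.0592) = (0.5, 0.358016)
(p₅, q₅) = (0.5, 0.358016) − 0.02·(0, 5.308416) = (0.5, 0.25184768)
p = 0.5

0.5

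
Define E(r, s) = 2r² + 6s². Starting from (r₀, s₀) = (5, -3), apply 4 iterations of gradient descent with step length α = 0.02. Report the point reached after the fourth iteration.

(3.5819648, -1.00086528)

∇E = (4r, 12s)
(r₁, s₁) = (5, -3) − 0.02·(20, -36) = (4.6, -2.28)
(r₂, s₂) = (4.6, -2.28) − 0.02·(18.4, -27.36) = (4.232, -1.7328)
(r₃, s₃) = (4.232, -1.7328) − 0.02·(16.928, -20.7936) = (3.89344, -1.316928)
(r₄, s₄) = (3.89344, -1.316928) − 0.02·(15.57376, -15.803136) = (3.5819648, -1.00086528)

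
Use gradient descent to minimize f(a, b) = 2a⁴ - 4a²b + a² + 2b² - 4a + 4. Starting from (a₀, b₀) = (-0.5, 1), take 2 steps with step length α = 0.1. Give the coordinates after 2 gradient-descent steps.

∇f = (8a³ - 8ab + 2a - 4, -4a² + 4b)
Step 1: at (-0.5, 1), ∇f = (-2, 3) → (-0.5, 1) − 0.1·(-2, 3) = (-0.3, 0.7)
Step 2: at (-0.3, 0.7), ∇f = (-3.136, 2.44) → (-0.3, 0.7) − 0.1·(-3.136, 2.44) = (0.0136, 0.456)

(0.0136, 0.456)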